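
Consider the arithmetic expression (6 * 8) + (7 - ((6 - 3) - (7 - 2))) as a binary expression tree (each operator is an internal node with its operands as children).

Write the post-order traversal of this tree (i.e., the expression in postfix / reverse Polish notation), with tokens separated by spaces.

Post-order on an expression tree gives postfix notation: for each operator, emit left operand, right operand, then the operator.

6 8 * 7 6 3 - 7 2 - - - +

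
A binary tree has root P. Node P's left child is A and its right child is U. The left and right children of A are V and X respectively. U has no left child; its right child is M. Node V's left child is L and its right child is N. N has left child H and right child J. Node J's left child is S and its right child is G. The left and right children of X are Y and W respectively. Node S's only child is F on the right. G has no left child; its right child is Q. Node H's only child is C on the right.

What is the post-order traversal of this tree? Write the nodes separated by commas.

Post-order visits the left subtree, then the right subtree, then the node.
At P: go left to A.
  At A: go left to V.
    At V: go left to L.
      L is a leaf — visit L.
    At V: go right to N.
      At N: go left to H.
        At H: no left child.
        At H: go right to C.
          C is a leaf — visit C.
        Visit H.
      At N: go right to J.
        At J: go left to S.
          At S: no left child.
          At S: go right to F.
            F is a leaf — visit F.
          Visit S.
        At J: go right to G.
          At G: no left child.
          At G: go right to Q.
            Q is a leaf — visit Q.
          Visit G.
        Visit J.
      Visit N.
    Visit V.
  At A: go right to X.
    At X: go left to Y.
      Y is a leaf — visit Y.
    At X: go right to W.
      W is a leaf — visit W.
    Visit X.
  Visit A.
At P: go right to U.
  At U: no left child.
  At U: go right to M.
    M is a leaf — visit M.
  Visit U.
Visit P.

L, C, H, F, S, Q, G, J, N, V, Y, W, X, A, M, U, P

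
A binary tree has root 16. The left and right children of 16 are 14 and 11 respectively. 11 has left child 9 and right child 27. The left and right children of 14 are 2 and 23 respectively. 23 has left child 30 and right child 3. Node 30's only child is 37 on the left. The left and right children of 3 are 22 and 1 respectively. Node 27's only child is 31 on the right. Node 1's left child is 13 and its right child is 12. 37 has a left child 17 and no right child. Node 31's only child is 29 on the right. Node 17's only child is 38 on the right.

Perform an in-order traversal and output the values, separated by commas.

In-order visits the left subtree, then the node, then the right subtree.
At 16: go left to 14.
  At 14: go left to 2.
    2 is a leaf — visit 2.
  Visit 14.
  At 14: go right to 23.
    At 23: go left to 30.
      At 30: go left to 37.
        At 37: go left to 17.
          At 17: no left child.
          Visit 17.
          At 17: go right to 38.
            38 is a leaf — visit 38.
        Visit 37.
        At 37: no right child.
      Visit 30.
      At 30: no right child.
    Visit 23.
    At 23: go right to 3.
      At 3: go left to 22.
        22 is a leaf — visit 22.
      Visit 3.
      At 3: go right to 1.
        At 1: go left to 13.
          13 is a leaf — visit 13.
        Visit 1.
        At 1: go right to 12.
          12 is a leaf — visit 12.
Visit 16.
At 16: go right to 11.
  At 11: go left to 9.
    9 is a leaf — visit 9.
  Visit 11.
  At 11: go right to 27.
    At 27: no left child.
    Visit 27.
    At 27: go right to 31.
      At 31: no left child.
      Visit 31.
      At 31: go right to 29.
        29 is a leaf — visit 29.

2, 14, 17, 38, 37, 30, 23, 22, 3, 13, 1, 12, 16, 9, 11, 27, 31, 29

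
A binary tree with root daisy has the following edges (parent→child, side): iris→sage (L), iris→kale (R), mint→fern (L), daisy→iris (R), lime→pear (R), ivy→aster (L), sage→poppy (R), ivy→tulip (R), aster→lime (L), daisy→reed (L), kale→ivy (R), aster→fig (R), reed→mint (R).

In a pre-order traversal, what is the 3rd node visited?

mint

Pre-order visits the node, then its left subtree, then its right subtree.
Visit daisy.
At daisy: go left to reed.
  Visit reed.
  At reed: no left child.
  At reed: go right to mint.
    Visit mint.
    At mint: go left to fern.
      fern is a leaf — visit fern.
    At mint: no right child.
At daisy: go right to iris.
  Visit iris.
  At iris: go left to sage.
    Visit sage.
    At sage: no left child.
    At sage: go right to poppy.
      poppy is a leaf — visit poppy.
  At iris: go right to kale.
    Visit kale.
    At kale: no left child.
    At kale: go right to ivy.
      Visit ivy.
      At ivy: go left to aster.
        Visit aster.
        At aster: go left to lime.
          Visit lime.
          At lime: no left child.
          At lime: go right to pear.
            pear is a leaf — visit pear.
        At aster: go right to fig.
          fig is a leaf — visit fig.
      At ivy: go right to tulip.
        tulip is a leaf — visit tulip.
Full pre-order sequence: daisy, reed, mint, fern, iris, sage, poppy, kale, ivy, aster, lime, pear, fig, tulip.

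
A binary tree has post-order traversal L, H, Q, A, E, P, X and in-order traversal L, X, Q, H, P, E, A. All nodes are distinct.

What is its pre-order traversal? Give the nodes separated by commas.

X, L, P, Q, H, E, A

The last element of post-order is the root; it splits in-order into left and right subtrees.
Root X: left subtree has 1 node {L}, right has 5 {Q, H, P, E, A}.
  Root P: left subtree has 2 nodes {Q, H}, right has 2 {E, A}.
    Root Q: left subtree has 0 nodes { }, right has 1 {H}.
    Root E: left subtree has 0 nodes { }, right has 1 {A}.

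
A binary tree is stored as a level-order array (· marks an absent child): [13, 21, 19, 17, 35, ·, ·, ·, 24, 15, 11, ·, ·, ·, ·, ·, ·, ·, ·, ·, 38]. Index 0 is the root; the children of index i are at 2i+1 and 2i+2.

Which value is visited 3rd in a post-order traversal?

38

Post-order visits the left subtree, then the right subtree, then the node.
At 13: go left to 21.
  At 21: go left to 17.
    At 17: no left child.
    At 17: go right to 24.
      24 is a leaf — visit 24.
    Visit 17.
  At 21: go right to 35.
    At 35: go left to 15.
      At 15: no left child.
      At 15: go right to 38.
        38 is a leaf — visit 38.
      Visit 15.
    At 35: go right to 11.
      11 is a leaf — visit 11.
    Visit 35.
  Visit 21.
At 13: go right to 19.
  19 is a leaf — visit 19.
Visit 13.
Full post-order sequence: 24, 17, 38, 15, 11, 35, 21, 19, 13.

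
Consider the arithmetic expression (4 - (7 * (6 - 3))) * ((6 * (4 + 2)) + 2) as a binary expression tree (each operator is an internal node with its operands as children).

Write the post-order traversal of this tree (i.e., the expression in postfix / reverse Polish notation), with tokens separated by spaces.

4 7 6 3 - * - 6 4 2 + * 2 + *

Post-order on an expression tree gives postfix notation: for each operator, emit left operand, right operand, then the operator.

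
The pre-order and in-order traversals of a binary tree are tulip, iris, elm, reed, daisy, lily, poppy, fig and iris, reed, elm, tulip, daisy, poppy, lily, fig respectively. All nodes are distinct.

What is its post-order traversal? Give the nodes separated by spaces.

reed elm iris poppy fig lily daisy tulip

The first element of pre-order is the root; it splits in-order into left and right subtrees.
Root tulip: left subtree has 3 nodes {iris, reed, elm}, right has 4 {daisy, poppy, lily, fig}.
  Root iris: left subtree has 0 nodes { }, right has 2 {reed, elm}.
    Root elm: left subtree has 1 node {reed}, right has 0 { }.
  Root daisy: left subtree has 0 nodes { }, right has 3 {poppy, lily, fig}.
    Root lily: left subtree has 1 node {poppy}, right has 1 {fig}.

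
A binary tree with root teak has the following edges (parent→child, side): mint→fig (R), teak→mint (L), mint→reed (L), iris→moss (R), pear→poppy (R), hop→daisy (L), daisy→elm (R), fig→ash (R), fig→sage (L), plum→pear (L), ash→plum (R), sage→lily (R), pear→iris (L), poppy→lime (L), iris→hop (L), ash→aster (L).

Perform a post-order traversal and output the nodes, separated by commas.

reed, lily, sage, aster, elm, daisy, hop, moss, iris, lime, poppy, pear, plum, ash, fig, mint, teak

Post-order visits the left subtree, then the right subtree, then the node.
At teak: go left to mint.
  At mint: go left to reed.
    reed is a leaf — visit reed.
  At mint: go right to fig.
    At fig: go left to sage.
      At sage: no left child.
      At sage: go right to lily.
        lily is a leaf — visit lily.
      Visit sage.
    At fig: go right to ash.
      At ash: go left to aster.
        aster is a leaf — visit aster.
      At ash: go right to plum.
        At plum: go left to pear.
          At pear: go left to iris.
            At iris: go left to hop.
              At hop: go left to daisy.
                At daisy: no left child.
                At daisy: go right to elm.
                  elm is a leaf — visit elm.
                Visit daisy.
              At hop: no right child.
              Visit hop.
            At iris: go right to moss.
              moss is a leaf — visit moss.
            Visit iris.
          At pear: go right to poppy.
            At poppy: go left to lime.
              lime is a leaf — visit lime.
            At poppy: no right child.
            Visit poppy.
          Visit pear.
        At plum: no right child.
        Visit plum.
      Visit ash.
    Visit fig.
  Visit mint.
At teak: no right child.
Visit teak.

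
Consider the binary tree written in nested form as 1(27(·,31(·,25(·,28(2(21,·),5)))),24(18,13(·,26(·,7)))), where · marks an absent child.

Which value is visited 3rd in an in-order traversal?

In-order visits the left subtree, then the node, then the right subtree.
At 1: go left to 27.
  At 27: no left child.
  Visit 27.
  At 27: go right to 31.
    At 31: no left child.
    Visit 31.
    At 31: go right to 25.
      At 25: no left child.
      Visit 25.
      At 25: go right to 28.
        At 28: go left to 2.
          At 2: go left to 21.
            21 is a leaf — visit 21.
          Visit 2.
          At 2: no right child.
        Visit 28.
        At 28: go right to 5.
          5 is a leaf — visit 5.
Visit 1.
At 1: go right to 24.
  At 24: go left to 18.
    18 is a leaf — visit 18.
  Visit 24.
  At 24: go right to 13.
    At 13: no left child.
    Visit 13.
    At 13: go right to 26.
      At 26: no left child.
      Visit 26.
      At 26: go right to 7.
        7 is a leaf — visit 7.
Full in-order sequence: 27, 31, 25, 21, 2, 28, 5, 1, 18, 24, 13, 26, 7.

25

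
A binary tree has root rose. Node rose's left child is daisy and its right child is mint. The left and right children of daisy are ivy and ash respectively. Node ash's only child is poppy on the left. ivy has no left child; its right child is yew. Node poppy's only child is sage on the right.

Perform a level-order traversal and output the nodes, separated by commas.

Level-order visits nodes level by level from the root, left to right within each level.
Level 0: rose
Level 1: daisy, mint
Level 2: ivy, ash
Level 3: yew, poppy
Level 4: sage

rose, daisy, mint, ivy, ash, yew, poppy, sage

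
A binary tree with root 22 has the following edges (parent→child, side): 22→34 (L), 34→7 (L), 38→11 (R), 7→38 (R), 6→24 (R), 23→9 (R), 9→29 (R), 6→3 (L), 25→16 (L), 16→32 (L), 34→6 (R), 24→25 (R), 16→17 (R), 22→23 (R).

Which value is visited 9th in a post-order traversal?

24

Post-order visits the left subtree, then the right subtree, then the node.
At 22: go left to 34.
  At 34: go left to 7.
    At 7: no left child.
    At 7: go right to 38.
      At 38: no left child.
      At 38: go right to 11.
        11 is a leaf — visit 11.
      Visit 38.
    Visit 7.
  At 34: go right to 6.
    At 6: go left to 3.
      3 is a leaf — visit 3.
    At 6: go right to 24.
      At 24: no left child.
      At 24: go right to 25.
        At 25: go left to 16.
          At 16: go left to 32.
            32 is a leaf — visit 32.
          At 16: go right to 17.
            17 is a leaf — visit 17.
          Visit 16.
        At 25: no right child.
        Visit 25.
      Visit 24.
    Visit 6.
  Visit 34.
At 22: go right to 23.
  At 23: no left child.
  At 23: go right to 9.
    At 9: no left child.
    At 9: go right to 29.
      29 is a leaf — visit 29.
    Visit 9.
  Visit 23.
Visit 22.
Full post-order sequence: 11, 38, 7, 3, 32, 17, 16, 25, 24, 6, 34, 29, 9, 23, 22.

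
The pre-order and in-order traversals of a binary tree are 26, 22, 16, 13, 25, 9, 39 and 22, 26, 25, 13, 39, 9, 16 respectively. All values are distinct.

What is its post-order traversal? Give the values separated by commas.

22, 25, 39, 9, 13, 16, 26

The first element of pre-order is the root; it splits in-order into left and right subtrees.
Root 26: left subtree has 1 node {22}, right has 5 {25, 13, 39, 9, 16}.
  Root 16: left subtree has 4 nodes {25, 13, 39, 9}, right has 0 { }.
    Root 13: left subtree has 1 node {25}, right has 2 {39, 9}.
      Root 9: left subtree has 1 node {39}, right has 0 { }.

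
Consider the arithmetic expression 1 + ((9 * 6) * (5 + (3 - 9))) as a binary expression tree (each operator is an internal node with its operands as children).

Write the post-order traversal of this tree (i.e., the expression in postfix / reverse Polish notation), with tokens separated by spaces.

Post-order on an expression tree gives postfix notation: for each operator, emit left operand, right operand, then the operator.

1 9 6 * 5 3 9 - + * +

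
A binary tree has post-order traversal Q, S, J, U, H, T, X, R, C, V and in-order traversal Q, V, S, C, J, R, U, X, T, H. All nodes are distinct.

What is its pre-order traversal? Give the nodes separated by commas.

V, Q, C, S, R, J, X, U, T, H

The last element of post-order is the root; it splits in-order into left and right subtrees.
Root V: left subtree has 1 node {Q}, right has 8 {S, C, J, R, U, X, T, H}.
  Root C: left subtree has 1 node {S}, right has 6 {J, R, U, X, T, H}.
    Root R: left subtree has 1 node {J}, right has 4 {U, X, T, H}.
      Root X: left subtree has 1 node {U}, right has 2 {T, H}.
        Root T: left subtree has 0 nodes { }, right has 1 {H}.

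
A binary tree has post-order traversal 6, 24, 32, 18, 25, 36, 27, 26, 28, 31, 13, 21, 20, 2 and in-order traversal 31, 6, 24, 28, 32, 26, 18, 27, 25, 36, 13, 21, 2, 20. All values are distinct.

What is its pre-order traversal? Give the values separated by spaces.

2 21 13 31 28 24 6 26 32 27 18 36 25 20

The last element of post-order is the root; it splits in-order into left and right subtrees.
Root 2: left subtree has 12 nodes {31, 6, 24, 28, 32, 26, 18, 27, 25, 36, 13, 21}, right has 1 {20}.
  Root 21: left subtree has 11 nodes {31, 6, 24, 28, 32, 26, 18, 27, 25, 36, 13}, right has 0 { }.
    Root 13: left subtree has 10 nodes {31, 6, 24, 28, 32, 26, 18, 27, 25, 36}, right has 0 { }.
      Root 31: left subtree has 0 nodes { }, right has 9 {6, 24, 28, 32, 26, 18, 27, 25, 36}.
        Root 28: left subtree has 2 nodes {6, 24}, right has 6 {32, 26, 18, 27, 25, 36}.
          Root 24: left subtree has 1 node {6}, right has 0 { }.
          Root 26: left subtree has 1 node {32}, right has 4 {18, 27, 25, 36}.
            Root 27: left subtree has 1 node {18}, right has 2 {25, 36}.
              Root 36: left subtree has 1 node {25}, right has 0 { }.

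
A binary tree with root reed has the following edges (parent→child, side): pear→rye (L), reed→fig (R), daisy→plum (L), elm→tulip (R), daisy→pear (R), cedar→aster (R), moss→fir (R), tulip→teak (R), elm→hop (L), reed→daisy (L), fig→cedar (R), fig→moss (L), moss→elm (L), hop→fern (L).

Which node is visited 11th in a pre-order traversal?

Pre-order visits the node, then its left subtree, then its right subtree.
Visit reed.
At reed: go left to daisy.
  Visit daisy.
  At daisy: go left to plum.
    plum is a leaf — visit plum.
  At daisy: go right to pear.
    Visit pear.
    At pear: go left to rye.
      rye is a leaf — visit rye.
    At pear: no right child.
At reed: go right to fig.
  Visit fig.
  At fig: go left to moss.
    Visit moss.
    At moss: go left to elm.
      Visit elm.
      At elm: go left to hop.
        Visit hop.
        At hop: go left to fern.
          fern is a leaf — visit fern.
        At hop: no right child.
      At elm: go right to tulip.
        Visit tulip.
        At tulip: no left child.
        At tulip: go right to teak.
          teak is a leaf — visit teak.
    At moss: go right to fir.
      fir is a leaf — visit fir.
  At fig: go right to cedar.
    Visit cedar.
    At cedar: no left child.
    At cedar: go right to aster.
      aster is a leaf — visit aster.
Full pre-order sequence: reed, daisy, plum, pear, rye, fig, moss, elm, hop, fern, tulip, teak, fir, cedar, aster.

tulip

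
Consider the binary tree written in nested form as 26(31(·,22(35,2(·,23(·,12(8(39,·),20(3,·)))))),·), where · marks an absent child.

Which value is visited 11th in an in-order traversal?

26

In-order visits the left subtree, then the node, then the right subtree.
At 26: go left to 31.
  At 31: no left child.
  Visit 31.
  At 31: go right to 22.
    At 22: go left to 35.
      35 is a leaf — visit 35.
    Visit 22.
    At 22: go right to 2.
      At 2: no left child.
      Visit 2.
      At 2: go right to 23.
        At 23: no left child.
        Visit 23.
        At 23: go right to 12.
          At 12: go left to 8.
            At 8: go left to 39.
              39 is a leaf — visit 39.
            Visit 8.
            At 8: no right child.
          Visit 12.
          At 12: go right to 20.
            At 20: go left to 3.
              3 is a leaf — visit 3.
            Visit 20.
            At 20: no right child.
Visit 26.
At 26: no right child.
Full in-order sequence: 31, 35, 22, 2, 23, 39, 8, 12, 3, 20, 26.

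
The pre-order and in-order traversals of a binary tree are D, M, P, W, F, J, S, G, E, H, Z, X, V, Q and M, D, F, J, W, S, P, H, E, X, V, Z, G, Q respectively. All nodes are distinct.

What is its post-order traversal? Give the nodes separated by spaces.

The first element of pre-order is the root; it splits in-order into left and right subtrees.
Root D: left subtree has 1 node {M}, right has 12 {F, J, W, S, P, H, E, X, V, Z, G, Q}.
  Root P: left subtree has 4 nodes {F, J, W, S}, right has 7 {H, E, X, V, Z, G, Q}.
    Root W: left subtree has 2 nodes {F, J}, right has 1 {S}.
      Root F: left subtree has 0 nodes { }, right has 1 {J}.
    Root G: left subtree has 5 nodes {H, E, X, V, Z}, right has 1 {Q}.
      Root E: left subtree has 1 node {H}, right has 3 {X, V, Z}.
        Root Z: left subtree has 2 nodes {X, V}, right has 0 { }.
          Root X: left subtree has 0 nodes { }, right has 1 {V}.

M J F S W H V X Z E Q G P D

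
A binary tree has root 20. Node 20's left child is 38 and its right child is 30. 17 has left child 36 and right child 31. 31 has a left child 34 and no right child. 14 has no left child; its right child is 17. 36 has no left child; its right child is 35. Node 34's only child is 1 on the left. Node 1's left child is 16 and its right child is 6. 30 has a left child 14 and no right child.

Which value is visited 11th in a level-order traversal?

16

Level-order visits nodes level by level from the root, left to right within each level.
Level 0: 20
Level 1: 38, 30
Level 2: 14
Level 3: 17
Level 4: 36, 31
Level 5: 35, 34
Level 6: 1
Level 7: 16, 6
Full level-order sequence: 20, 38, 30, 14, 17, 36, 31, 35, 34, 1, 16, 6.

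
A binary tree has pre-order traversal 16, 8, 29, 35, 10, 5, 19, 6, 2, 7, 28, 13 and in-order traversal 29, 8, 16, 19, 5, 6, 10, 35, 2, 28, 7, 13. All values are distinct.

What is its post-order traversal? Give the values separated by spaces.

29 8 19 6 5 10 28 13 7 2 35 16

The first element of pre-order is the root; it splits in-order into left and right subtrees.
Root 16: left subtree has 2 nodes {29, 8}, right has 9 {19, 5, 6, 10, 35, 2, 28, 7, 13}.
  Root 8: left subtree has 1 node {29}, right has 0 { }.
  Root 35: left subtree has 4 nodes {19, 5, 6, 10}, right has 4 {2, 28, 7, 13}.
    Root 10: left subtree has 3 nodes {19, 5, 6}, right has 0 { }.
      Root 5: left subtree has 1 node {19}, right has 1 {6}.
    Root 2: left subtree has 0 nodes { }, right has 3 {28, 7, 13}.
      Root 7: left subtree has 1 node {28}, right has 1 {13}.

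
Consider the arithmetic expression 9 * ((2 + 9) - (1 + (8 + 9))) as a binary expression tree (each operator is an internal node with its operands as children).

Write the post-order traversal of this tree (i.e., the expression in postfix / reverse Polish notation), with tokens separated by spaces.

9 2 9 + 1 8 9 + + - *

Post-order on an expression tree gives postfix notation: for each operator, emit left operand, right operand, then the operator.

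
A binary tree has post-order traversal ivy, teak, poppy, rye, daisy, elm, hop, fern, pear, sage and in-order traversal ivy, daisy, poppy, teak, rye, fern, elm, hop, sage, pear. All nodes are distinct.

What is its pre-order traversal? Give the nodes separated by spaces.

sage fern daisy ivy rye poppy teak hop elm pear

The last element of post-order is the root; it splits in-order into left and right subtrees.
Root sage: left subtree has 8 nodes {ivy, daisy, poppy, teak, rye, fern, elm, hop}, right has 1 {pear}.
  Root fern: left subtree has 5 nodes {ivy, daisy, poppy, teak, rye}, right has 2 {elm, hop}.
    Root daisy: left subtree has 1 node {ivy}, right has 3 {poppy, teak, rye}.
      Root rye: left subtree has 2 nodes {poppy, teak}, right has 0 { }.
        Root poppy: left subtree has 0 nodes { }, right has 1 {teak}.
    Root hop: left subtree has 1 node {elm}, right has 0 { }.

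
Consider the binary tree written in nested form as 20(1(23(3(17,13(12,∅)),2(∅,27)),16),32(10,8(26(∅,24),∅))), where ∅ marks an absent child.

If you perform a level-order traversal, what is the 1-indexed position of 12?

15

Level-order visits nodes level by level from the root, left to right within each level.
Level 0: 20
Level 1: 1, 32
Level 2: 23, 16, 10, 8
Level 3: 3, 2, 26
Level 4: 17, 13, 27, 24
Level 5: 12
Full level-order sequence: 20, 1, 32, 23, 16, 10, 8, 3, 2, 26, 17, 13, 27, 24, 12.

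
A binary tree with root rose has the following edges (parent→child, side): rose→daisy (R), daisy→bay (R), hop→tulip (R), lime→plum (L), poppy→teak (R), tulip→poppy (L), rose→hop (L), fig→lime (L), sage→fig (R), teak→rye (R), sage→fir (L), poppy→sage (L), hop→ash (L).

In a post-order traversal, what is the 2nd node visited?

Post-order visits the left subtree, then the right subtree, then the node.
At rose: go left to hop.
  At hop: go left to ash.
    ash is a leaf — visit ash.
  At hop: go right to tulip.
    At tulip: go left to poppy.
      At poppy: go left to sage.
        At sage: go left to fir.
          fir is a leaf — visit fir.
        At sage: go right to fig.
          At fig: go left to lime.
            At lime: go left to plum.
              plum is a leaf — visit plum.
            At lime: no right child.
            Visit lime.
          At fig: no right child.
          Visit fig.
        Visit sage.
      At poppy: go right to teak.
        At teak: no left child.
        At teak: go right to rye.
          rye is a leaf — visit rye.
        Visit teak.
      Visit poppy.
    At tulip: no right child.
    Visit tulip.
  Visit hop.
At rose: go right to daisy.
  At daisy: no left child.
  At daisy: go right to bay.
    bay is a leaf — visit bay.
  Visit daisy.
Visit rose.
Full post-order sequence: ash, fir, plum, lime, fig, sage, rye, teak, poppy, tulip, hop, bay, daisy, rose.

fir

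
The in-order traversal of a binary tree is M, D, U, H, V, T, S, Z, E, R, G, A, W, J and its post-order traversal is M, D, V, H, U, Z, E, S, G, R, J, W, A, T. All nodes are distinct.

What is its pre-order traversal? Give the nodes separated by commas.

The last element of post-order is the root; it splits in-order into left and right subtrees.
Root T: left subtree has 5 nodes {M, D, U, H, V}, right has 8 {S, Z, E, R, G, A, W, J}.
  Root U: left subtree has 2 nodes {M, D}, right has 2 {H, V}.
    Root D: left subtree has 1 node {M}, right has 0 { }.
    Root H: left subtree has 0 nodes { }, right has 1 {V}.
  Root A: left subtree has 5 nodes {S, Z, E, R, G}, right has 2 {W, J}.
    Root R: left subtree has 3 nodes {S, Z, E}, right has 1 {G}.
      Root S: left subtree has 0 nodes { }, right has 2 {Z, E}.
        Root E: left subtree has 1 node {Z}, right has 0 { }.
    Root W: left subtree has 0 nodes { }, right has 1 {J}.

T, U, D, M, H, V, A, R, S, E, Z, G, W, J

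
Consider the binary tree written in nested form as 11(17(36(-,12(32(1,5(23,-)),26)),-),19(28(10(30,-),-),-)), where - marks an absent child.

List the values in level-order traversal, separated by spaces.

Level-order visits nodes level by level from the root, left to right within each level.
Level 0: 11
Level 1: 17, 19
Level 2: 36, 28
Level 3: 12, 10
Level 4: 32, 26, 30
Level 5: 1, 5
Level 6: 23

11 17 19 36 28 12 10 32 26 30 1 5 23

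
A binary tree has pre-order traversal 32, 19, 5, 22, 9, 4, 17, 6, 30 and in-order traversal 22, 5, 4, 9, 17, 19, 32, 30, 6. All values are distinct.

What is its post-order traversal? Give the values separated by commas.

The first element of pre-order is the root; it splits in-order into left and right subtrees.
Root 32: left subtree has 6 nodes {22, 5, 4, 9, 17, 19}, right has 2 {30, 6}.
  Root 19: left subtree has 5 nodes {22, 5, 4, 9, 17}, right has 0 { }.
    Root 5: left subtree has 1 node {22}, right has 3 {4, 9, 17}.
      Root 9: left subtree has 1 node {4}, right has 1 {17}.
  Root 6: left subtree has 1 node {30}, right has 0 { }.

22, 4, 17, 9, 5, 19, 30, 6, 32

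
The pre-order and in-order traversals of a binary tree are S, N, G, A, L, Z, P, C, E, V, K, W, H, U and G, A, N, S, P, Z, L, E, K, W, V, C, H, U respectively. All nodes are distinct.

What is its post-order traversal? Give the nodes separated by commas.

The first element of pre-order is the root; it splits in-order into left and right subtrees.
Root S: left subtree has 3 nodes {G, A, N}, right has 10 {P, Z, L, E, K, W, V, C, H, U}.
  Root N: left subtree has 2 nodes {G, A}, right has 0 { }.
    Root G: left subtree has 0 nodes { }, right has 1 {A}.
  Root L: left subtree has 2 nodes {P, Z}, right has 7 {E, K, W, V, C, H, U}.
    Root Z: left subtree has 1 node {P}, right has 0 { }.
    Root C: left subtree has 4 nodes {E, K, W, V}, right has 2 {H, U}.
      Root E: left subtree has 0 nodes { }, right has 3 {K, W, V}.
        Root V: left subtree has 2 nodes {K, W}, right has 0 { }.
          Root K: left subtree has 0 nodes { }, right has 1 {W}.
      Root H: left subtree has 0 nodes { }, right has 1 {U}.

A, G, N, P, Z, W, K, V, E, U, H, C, L, S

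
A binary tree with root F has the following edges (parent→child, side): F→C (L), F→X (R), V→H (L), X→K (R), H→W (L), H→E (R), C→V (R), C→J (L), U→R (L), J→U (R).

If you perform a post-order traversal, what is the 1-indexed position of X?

Post-order visits the left subtree, then the right subtree, then the node.
At F: go left to C.
  At C: go left to J.
    At J: no left child.
    At J: go right to U.
      At U: go left to R.
        R is a leaf — visit R.
      At U: no right child.
      Visit U.
    Visit J.
  At C: go right to V.
    At V: go left to H.
      At H: go left to W.
        W is a leaf — visit W.
      At H: go right to E.
        E is a leaf — visit E.
      Visit H.
    At V: no right child.
    Visit V.
  Visit C.
At F: go right to X.
  At X: no left child.
  At X: go right to K.
    K is a leaf — visit K.
  Visit X.
Visit F.
Full post-order sequence: R, U, J, W, E, H, V, C, K, X, F.

10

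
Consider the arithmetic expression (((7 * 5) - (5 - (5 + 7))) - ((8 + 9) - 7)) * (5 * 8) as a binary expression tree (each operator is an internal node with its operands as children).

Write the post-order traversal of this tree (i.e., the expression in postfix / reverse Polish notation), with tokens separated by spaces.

7 5 * 5 5 7 + - - 8 9 + 7 - - 5 8 * *

Post-order on an expression tree gives postfix notation: for each operator, emit left operand, right operand, then the operator.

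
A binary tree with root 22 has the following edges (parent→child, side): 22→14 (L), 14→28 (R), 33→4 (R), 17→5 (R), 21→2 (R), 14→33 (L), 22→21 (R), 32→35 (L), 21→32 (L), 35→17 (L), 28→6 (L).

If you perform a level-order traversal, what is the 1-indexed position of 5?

Level-order visits nodes level by level from the root, left to right within each level.
Level 0: 22
Level 1: 14, 21
Level 2: 33, 28, 32, 2
Level 3: 4, 6, 35
Level 4: 17
Level 5: 5
Full level-order sequence: 22, 14, 21, 33, 28, 32, 2, 4, 6, 35, 17, 5.

12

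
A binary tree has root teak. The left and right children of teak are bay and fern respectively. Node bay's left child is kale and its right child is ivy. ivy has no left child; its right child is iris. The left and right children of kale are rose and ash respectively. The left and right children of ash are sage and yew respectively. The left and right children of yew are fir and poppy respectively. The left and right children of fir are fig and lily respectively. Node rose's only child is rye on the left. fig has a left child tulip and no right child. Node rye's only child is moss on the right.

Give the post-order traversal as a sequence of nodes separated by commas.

Post-order visits the left subtree, then the right subtree, then the node.
At teak: go left to bay.
  At bay: go left to kale.
    At kale: go left to rose.
      At rose: go left to rye.
        At rye: no left child.
        At rye: go right to moss.
          moss is a leaf — visit moss.
        Visit rye.
      At rose: no right child.
      Visit rose.
    At kale: go right to ash.
      At ash: go left to sage.
        sage is a leaf — visit sage.
      At ash: go right to yew.
        At yew: go left to fir.
          At fir: go left to fig.
            At fig: go left to tulip.
              tulip is a leaf — visit tulip.
            At fig: no right child.
            Visit fig.
          At fir: go right to lily.
            lily is a leaf — visit lily.
          Visit fir.
        At yew: go right to poppy.
          poppy is a leaf — visit poppy.
        Visit yew.
      Visit ash.
    Visit kale.
  At bay: go right to ivy.
    At ivy: no left child.
    At ivy: go right to iris.
      iris is a leaf — visit iris.
    Visit ivy.
  Visit bay.
At teak: go right to fern.
  fern is a leaf — visit fern.
Visit teak.

moss, rye, rose, sage, tulip, fig, lily, fir, poppy, yew, ash, kale, iris, ivy, bay, fern, teak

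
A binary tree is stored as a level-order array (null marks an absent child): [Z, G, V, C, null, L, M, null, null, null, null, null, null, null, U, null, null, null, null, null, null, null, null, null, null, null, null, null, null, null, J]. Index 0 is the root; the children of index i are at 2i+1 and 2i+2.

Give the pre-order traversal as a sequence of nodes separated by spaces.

Z G C V L M U J

Pre-order visits the node, then its left subtree, then its right subtree.
Visit Z.
At Z: go left to G.
  Visit G.
  At G: go left to C.
    C is a leaf — visit C.
  At G: no right child.
At Z: go right to V.
  Visit V.
  At V: go left to L.
    L is a leaf — visit L.
  At V: go right to M.
    Visit M.
    At M: no left child.
    At M: go right to U.
      Visit U.
      At U: no left child.
      At U: go right to J.
        J is a leaf — visit J.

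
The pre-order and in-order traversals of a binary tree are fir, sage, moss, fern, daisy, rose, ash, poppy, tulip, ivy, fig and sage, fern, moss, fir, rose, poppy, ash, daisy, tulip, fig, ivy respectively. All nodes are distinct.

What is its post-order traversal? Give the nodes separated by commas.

The first element of pre-order is the root; it splits in-order into left and right subtrees.
Root fir: left subtree has 3 nodes {sage, fern, moss}, right has 7 {rose, poppy, ash, daisy, tulip, fig, ivy}.
  Root sage: left subtree has 0 nodes { }, right has 2 {fern, moss}.
    Root moss: left subtree has 1 node {fern}, right has 0 { }.
  Root daisy: left subtree has 3 nodes {rose, poppy, ash}, right has 3 {tulip, fig, ivy}.
    Root rose: left subtree has 0 nodes { }, right has 2 {poppy, ash}.
      Root ash: left subtree has 1 node {poppy}, right has 0 { }.
    Root tulip: left subtree has 0 nodes { }, right has 2 {fig, ivy}.
      Root ivy: left subtree has 1 node {fig}, right has 0 { }.

fern, moss, sage, poppy, ash, rose, fig, ivy, tulip, daisy, fir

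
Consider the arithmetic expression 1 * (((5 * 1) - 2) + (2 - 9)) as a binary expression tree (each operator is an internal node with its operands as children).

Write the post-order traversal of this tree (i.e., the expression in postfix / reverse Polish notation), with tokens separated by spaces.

1 5 1 * 2 - 2 9 - + *

Post-order on an expression tree gives postfix notation: for each operator, emit left operand, right operand, then the operator.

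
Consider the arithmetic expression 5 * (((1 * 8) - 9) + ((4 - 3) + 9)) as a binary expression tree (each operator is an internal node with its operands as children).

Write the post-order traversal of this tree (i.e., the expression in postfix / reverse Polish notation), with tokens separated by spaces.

Post-order on an expression tree gives postfix notation: for each operator, emit left operand, right operand, then the operator.

5 1 8 * 9 - 4 3 - 9 + + *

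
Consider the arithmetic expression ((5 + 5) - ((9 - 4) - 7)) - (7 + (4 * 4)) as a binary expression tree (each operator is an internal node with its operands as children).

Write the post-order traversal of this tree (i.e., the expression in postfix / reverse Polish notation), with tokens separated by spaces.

5 5 + 9 4 - 7 - - 7 4 4 * + -

Post-order on an expression tree gives postfix notation: for each operator, emit left operand, right operand, then the operator.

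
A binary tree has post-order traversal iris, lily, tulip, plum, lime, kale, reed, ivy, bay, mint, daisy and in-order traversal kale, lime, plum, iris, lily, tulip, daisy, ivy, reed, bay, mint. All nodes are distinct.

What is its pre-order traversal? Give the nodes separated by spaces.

daisy kale lime plum tulip lily iris mint bay ivy reed

The last element of post-order is the root; it splits in-order into left and right subtrees.
Root daisy: left subtree has 6 nodes {kale, lime, plum, iris, lily, tulip}, right has 4 {ivy, reed, bay, mint}.
  Root kale: left subtree has 0 nodes { }, right has 5 {lime, plum, iris, lily, tulip}.
    Root lime: left subtree has 0 nodes { }, right has 4 {plum, iris, lily, tulip}.
      Root plum: left subtree has 0 nodes { }, right has 3 {iris, lily, tulip}.
        Root tulip: left subtree has 2 nodes {iris, lily}, right has 0 { }.
          Root lily: left subtree has 1 node {iris}, right has 0 { }.
  Root mint: left subtree has 3 nodes {ivy, reed, bay}, right has 0 { }.
    Root bay: left subtree has 2 nodes {ivy, reed}, right has 0 { }.
      Root ivy: left subtree has 0 nodes { }, right has 1 {reed}.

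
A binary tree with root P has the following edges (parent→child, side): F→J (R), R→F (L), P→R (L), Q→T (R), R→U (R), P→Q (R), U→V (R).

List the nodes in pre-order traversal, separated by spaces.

P R F J U V Q T

Pre-order visits the node, then its left subtree, then its right subtree.
Visit P.
At P: go left to R.
  Visit R.
  At R: go left to F.
    Visit F.
    At F: no left child.
    At F: go right to J.
      J is a leaf — visit J.
  At R: go right to U.
    Visit U.
    At U: no left child.
    At U: go right to V.
      V is a leaf — visit V.
At P: go right to Q.
  Visit Q.
  At Q: no left child.
  At Q: go right to T.
    T is a leaf — visit T.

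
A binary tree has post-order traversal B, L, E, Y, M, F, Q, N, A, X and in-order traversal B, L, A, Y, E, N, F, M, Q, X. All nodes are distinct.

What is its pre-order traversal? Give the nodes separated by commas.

The last element of post-order is the root; it splits in-order into left and right subtrees.
Root X: left subtree has 9 nodes {B, L, A, Y, E, N, F, M, Q}, right has 0 { }.
  Root A: left subtree has 2 nodes {B, L}, right has 6 {Y, E, N, F, M, Q}.
    Root L: left subtree has 1 node {B}, right has 0 { }.
    Root N: left subtree has 2 nodes {Y, E}, right has 3 {F, M, Q}.
      Root Y: left subtree has 0 nodes { }, right has 1 {E}.
      Root Q: left subtree has 2 nodes {F, M}, right has 0 { }.
        Root F: left subtree has 0 nodes { }, right has 1 {M}.

X, A, L, B, N, Y, E, Q, F, M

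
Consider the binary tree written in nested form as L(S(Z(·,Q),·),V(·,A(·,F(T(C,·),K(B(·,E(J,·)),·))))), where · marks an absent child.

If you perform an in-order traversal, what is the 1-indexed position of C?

7

In-order visits the left subtree, then the node, then the right subtree.
At L: go left to S.
  At S: go left to Z.
    At Z: no left child.
    Visit Z.
    At Z: go right to Q.
      Q is a leaf — visit Q.
  Visit S.
  At S: no right child.
Visit L.
At L: go right to V.
  At V: no left child.
  Visit V.
  At V: go right to A.
    At A: no left child.
    Visit A.
    At A: go right to F.
      At F: go left to T.
        At T: go left to C.
          C is a leaf — visit C.
        Visit T.
        At T: no right child.
      Visit F.
      At F: go right to K.
        At K: go left to B.
          At B: no left child.
          Visit B.
          At B: go right to E.
            At E: go left to J.
              J is a leaf — visit J.
            Visit E.
            At E: no right child.
        Visit K.
        At K: no right child.
Full in-order sequence: Z, Q, S, L, V, A, C, T, F, B, J, E, K.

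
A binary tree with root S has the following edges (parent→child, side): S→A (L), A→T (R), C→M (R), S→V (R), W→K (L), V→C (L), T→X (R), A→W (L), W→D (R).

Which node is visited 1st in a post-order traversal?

Post-order visits the left subtree, then the right subtree, then the node.
At S: go left to A.
  At A: go left to W.
    At W: go left to K.
      K is a leaf — visit K.
    At W: go right to D.
      D is a leaf — visit D.
    Visit W.
  At A: go right to T.
    At T: no left child.
    At T: go right to X.
      X is a leaf — visit X.
    Visit T.
  Visit A.
At S: go right to V.
  At V: go left to C.
    At C: no left child.
    At C: go right to M.
      M is a leaf — visit M.
    Visit C.
  At V: no right child.
  Visit V.
Visit S.
Full post-order sequence: K, D, W, X, T, A, M, C, V, S.

K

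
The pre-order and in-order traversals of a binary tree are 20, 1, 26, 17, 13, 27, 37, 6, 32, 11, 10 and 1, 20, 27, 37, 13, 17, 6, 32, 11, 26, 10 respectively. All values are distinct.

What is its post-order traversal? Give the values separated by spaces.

1 37 27 13 11 32 6 17 10 26 20

The first element of pre-order is the root; it splits in-order into left and right subtrees.
Root 20: left subtree has 1 node {1}, right has 9 {27, 37, 13, 17, 6, 32, 11, 26, 10}.
  Root 26: left subtree has 7 nodes {27, 37, 13, 17, 6, 32, 11}, right has 1 {10}.
    Root 17: left subtree has 3 nodes {27, 37, 13}, right has 3 {6, 32, 11}.
      Root 13: left subtree has 2 nodes {27, 37}, right has 0 { }.
        Root 27: left subtree has 0 nodes { }, right has 1 {37}.
      Root 6: left subtree has 0 nodes { }, right has 2 {32, 11}.
        Root 32: left subtree has 0 nodes { }, right has 1 {11}.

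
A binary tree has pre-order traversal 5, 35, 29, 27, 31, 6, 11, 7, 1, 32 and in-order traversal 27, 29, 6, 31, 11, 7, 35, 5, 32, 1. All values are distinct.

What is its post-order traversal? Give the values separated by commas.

The first element of pre-order is the root; it splits in-order into left and right subtrees.
Root 5: left subtree has 7 nodes {27, 29, 6, 31, 11, 7, 35}, right has 2 {32, 1}.
  Root 35: left subtree has 6 nodes {27, 29, 6, 31, 11, 7}, right has 0 { }.
    Root 29: left subtree has 1 node {27}, right has 4 {6, 31, 11, 7}.
      Root 31: left subtree has 1 node {6}, right has 2 {11, 7}.
        Root 11: left subtree has 0 nodes { }, right has 1 {7}.
  Root 1: left subtree has 1 node {32}, right has 0 { }.

27, 6, 7, 11, 31, 29, 35, 32, 1, 5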